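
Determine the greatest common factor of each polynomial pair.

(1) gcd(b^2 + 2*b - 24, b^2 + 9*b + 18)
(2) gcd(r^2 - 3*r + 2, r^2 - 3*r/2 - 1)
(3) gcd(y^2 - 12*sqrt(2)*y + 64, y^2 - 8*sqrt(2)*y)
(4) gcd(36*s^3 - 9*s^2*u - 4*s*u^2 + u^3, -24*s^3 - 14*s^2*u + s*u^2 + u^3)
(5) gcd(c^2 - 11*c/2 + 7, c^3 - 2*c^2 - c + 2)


(1) = gcd((b - 4)*(b + 6), (b + 3)*(b + 6)) = b + 6
(2) = r - 2
(3) = gcd((y - 8*sqrt(2))*(y - 4*sqrt(2)), y*(y - 8*sqrt(2))) = y - 8*sqrt(2)
(4) = gcd((-4*s + u)*(-3*s + u)*(3*s + u), (-4*s + u)*(2*s + u)*(3*s + u)) = 12*s^2 + s*u - u^2
(5) = gcd((c - 7/2)*(c - 2), (c - 2)*(c - 1)*(c + 1)) = c - 2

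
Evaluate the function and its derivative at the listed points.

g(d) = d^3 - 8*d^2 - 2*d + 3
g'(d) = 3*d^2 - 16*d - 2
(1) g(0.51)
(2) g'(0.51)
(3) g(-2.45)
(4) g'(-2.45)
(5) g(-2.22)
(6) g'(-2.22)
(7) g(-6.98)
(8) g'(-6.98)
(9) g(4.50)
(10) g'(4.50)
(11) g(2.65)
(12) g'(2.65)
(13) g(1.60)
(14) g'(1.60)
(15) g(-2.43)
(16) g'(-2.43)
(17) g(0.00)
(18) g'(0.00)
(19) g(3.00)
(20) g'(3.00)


(1) = 0.03
(2) = -9.38
(3) = -54.83
(4) = 55.21
(5) = -42.93
(6) = 48.31
(7) = -712.87
(8) = 255.84
(9) = -76.88
(10) = -13.25
(11) = -39.87
(12) = -23.33
(13) = -16.58
(14) = -19.92
(15) = -53.73
(16) = 54.59
(17) = 3.00
(18) = -2.00
(19) = -48.00
(20) = -23.00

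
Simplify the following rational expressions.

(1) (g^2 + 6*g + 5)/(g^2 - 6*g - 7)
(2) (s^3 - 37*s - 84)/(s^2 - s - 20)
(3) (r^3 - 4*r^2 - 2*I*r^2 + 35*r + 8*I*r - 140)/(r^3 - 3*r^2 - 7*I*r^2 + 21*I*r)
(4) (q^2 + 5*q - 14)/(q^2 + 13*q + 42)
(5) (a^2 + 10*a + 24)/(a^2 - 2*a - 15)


(1) = (g + 5)/(g - 7)
(2) = (s^2 - 4*s - 21)/(s - 5)
(3) = (r^2 + r*(-4 + 5*I) - 20*I)/(r^2 - 3*r)
(4) = (q - 2)/(q + 6)
(5) = (a^2 + 10*a + 24)/(a^2 - 2*a - 15)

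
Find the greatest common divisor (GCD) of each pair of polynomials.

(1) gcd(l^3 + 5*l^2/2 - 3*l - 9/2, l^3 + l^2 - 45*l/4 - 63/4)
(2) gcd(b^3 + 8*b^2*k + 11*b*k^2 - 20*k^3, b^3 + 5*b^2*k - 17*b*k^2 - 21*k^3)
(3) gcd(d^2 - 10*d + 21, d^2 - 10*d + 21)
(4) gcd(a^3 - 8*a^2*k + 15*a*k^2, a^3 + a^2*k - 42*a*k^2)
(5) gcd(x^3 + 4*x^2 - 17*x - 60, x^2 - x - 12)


(1) = l + 3
(2) = 1
(3) = d^2 - 10*d + 21
(4) = a
(5) = gcd((x - 4)*(x + 3)*(x + 5), (x - 4)*(x + 3)) = x^2 - x - 12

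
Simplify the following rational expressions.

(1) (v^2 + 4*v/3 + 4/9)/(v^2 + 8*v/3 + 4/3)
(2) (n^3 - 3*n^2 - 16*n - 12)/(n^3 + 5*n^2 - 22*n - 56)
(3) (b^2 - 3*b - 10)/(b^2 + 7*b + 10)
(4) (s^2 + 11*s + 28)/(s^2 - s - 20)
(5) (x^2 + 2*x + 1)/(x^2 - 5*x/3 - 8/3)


(1) = (3*v + 2)/(3*v + 6)
(2) = (n^2 - 5*n - 6)/(n^2 + 3*n - 28)
(3) = (b - 5)/(b + 5)
(4) = (s + 7)/(s - 5)
(5) = (3*x + 3)/(3*x - 8)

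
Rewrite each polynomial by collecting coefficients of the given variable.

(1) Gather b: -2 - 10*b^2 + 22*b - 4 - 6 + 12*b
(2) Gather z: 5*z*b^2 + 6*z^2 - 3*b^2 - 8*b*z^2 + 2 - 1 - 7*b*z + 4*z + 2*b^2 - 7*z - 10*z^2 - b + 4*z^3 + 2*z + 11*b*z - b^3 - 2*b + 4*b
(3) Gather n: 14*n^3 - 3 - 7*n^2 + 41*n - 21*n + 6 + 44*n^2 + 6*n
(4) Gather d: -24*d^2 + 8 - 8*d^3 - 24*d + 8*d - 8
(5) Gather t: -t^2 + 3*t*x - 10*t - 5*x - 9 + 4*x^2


(1) = -10*b^2 + 34*b - 12
(2) = -b^3 - b^2 + b + 4*z^3 + z^2*(-8*b - 4) + z*(5*b^2 + 4*b - 1) + 1
(3) = 14*n^3 + 37*n^2 + 26*n + 3
(4) = -8*d^3 - 24*d^2 - 16*d
(5) = -t^2 + t*(3*x - 10) + 4*x^2 - 5*x - 9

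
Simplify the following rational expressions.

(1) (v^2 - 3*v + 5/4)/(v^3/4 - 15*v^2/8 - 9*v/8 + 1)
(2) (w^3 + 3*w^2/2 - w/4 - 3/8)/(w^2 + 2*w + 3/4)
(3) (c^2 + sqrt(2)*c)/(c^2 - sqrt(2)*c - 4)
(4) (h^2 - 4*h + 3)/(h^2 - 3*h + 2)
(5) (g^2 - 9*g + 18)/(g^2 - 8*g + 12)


(1) = (4*v - 10)/(v^2 - 7*v - 8)
(2) = w - 1/2
(3) = c/(c - 2*sqrt(2))
(4) = (h - 3)/(h - 2)
(5) = (g - 3)/(g - 2)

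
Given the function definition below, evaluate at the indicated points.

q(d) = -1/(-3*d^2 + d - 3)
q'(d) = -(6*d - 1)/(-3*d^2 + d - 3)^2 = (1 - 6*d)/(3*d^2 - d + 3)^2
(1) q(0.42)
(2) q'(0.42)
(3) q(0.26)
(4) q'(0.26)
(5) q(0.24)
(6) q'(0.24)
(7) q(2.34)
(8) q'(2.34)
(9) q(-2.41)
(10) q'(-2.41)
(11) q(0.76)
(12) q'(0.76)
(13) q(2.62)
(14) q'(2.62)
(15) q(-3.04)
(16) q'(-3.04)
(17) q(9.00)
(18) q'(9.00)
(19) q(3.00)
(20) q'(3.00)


(1) = 0.32
(2) = -0.16
(3) = 0.34
(4) = -0.06
(5) = 0.34
(6) = -0.05
(7) = 0.06
(8) = -0.04
(9) = 0.04
(10) = 0.03
(11) = 0.25
(12) = -0.23
(13) = 0.05
(14) = -0.03
(15) = 0.03
(16) = 0.02
(17) = 0.00
(18) = -0.00
(19) = 0.04
(20) = -0.02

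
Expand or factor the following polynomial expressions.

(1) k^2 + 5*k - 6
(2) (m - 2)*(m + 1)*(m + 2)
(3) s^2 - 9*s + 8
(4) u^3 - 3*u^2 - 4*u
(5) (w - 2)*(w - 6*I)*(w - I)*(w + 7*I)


(1) = (k - 1)*(k + 6)
(2) = m^3 + m^2 - 4*m - 4
(3) = (s - 8)*(s - 1)
(4) = u*(u - 4)*(u + 1)
(5) = w^4 - 2*w^3 + 43*w^2 - 86*w - 42*I*w + 84*I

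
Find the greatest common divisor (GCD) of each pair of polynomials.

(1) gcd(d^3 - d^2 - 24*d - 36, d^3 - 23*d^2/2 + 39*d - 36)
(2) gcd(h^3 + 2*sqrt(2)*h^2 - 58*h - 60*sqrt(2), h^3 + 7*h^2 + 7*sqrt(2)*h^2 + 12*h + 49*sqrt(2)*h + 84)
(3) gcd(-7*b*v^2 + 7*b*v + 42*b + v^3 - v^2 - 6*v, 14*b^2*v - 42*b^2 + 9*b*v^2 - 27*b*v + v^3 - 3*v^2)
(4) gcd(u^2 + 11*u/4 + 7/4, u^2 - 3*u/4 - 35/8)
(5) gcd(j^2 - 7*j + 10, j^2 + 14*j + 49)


(1) = d - 6
(2) = gcd((h - 5*sqrt(2))*(h + sqrt(2))*(h + 6*sqrt(2)), (h + 7)*(h + sqrt(2))*(h + 6*sqrt(2))) = h^2 + 7*sqrt(2)*h + 12
(3) = v - 3
(4) = gcd((u + 1)*(u + 7/4), (u - 5/2)*(u + 7/4)) = u + 7/4
(5) = 1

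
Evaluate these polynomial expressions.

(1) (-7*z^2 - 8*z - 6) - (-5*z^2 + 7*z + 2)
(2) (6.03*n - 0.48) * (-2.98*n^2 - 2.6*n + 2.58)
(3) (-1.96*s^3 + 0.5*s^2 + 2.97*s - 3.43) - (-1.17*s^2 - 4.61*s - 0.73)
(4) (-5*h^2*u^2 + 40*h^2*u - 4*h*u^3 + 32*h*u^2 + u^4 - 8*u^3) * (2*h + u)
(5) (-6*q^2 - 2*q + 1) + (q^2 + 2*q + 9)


(1) = -2*z^2 - 15*z - 8
(2) = -17.9694*n^3 - 14.2476*n^2 + 16.8054*n - 1.2384
(3) = -1.96*s^3 + 1.67*s^2 + 7.58*s - 2.7
(4) = -10*h^3*u^2 + 80*h^3*u - 13*h^2*u^3 + 104*h^2*u^2 - 2*h*u^4 + 16*h*u^3 + u^5 - 8*u^4
(5) = 10 - 5*q^2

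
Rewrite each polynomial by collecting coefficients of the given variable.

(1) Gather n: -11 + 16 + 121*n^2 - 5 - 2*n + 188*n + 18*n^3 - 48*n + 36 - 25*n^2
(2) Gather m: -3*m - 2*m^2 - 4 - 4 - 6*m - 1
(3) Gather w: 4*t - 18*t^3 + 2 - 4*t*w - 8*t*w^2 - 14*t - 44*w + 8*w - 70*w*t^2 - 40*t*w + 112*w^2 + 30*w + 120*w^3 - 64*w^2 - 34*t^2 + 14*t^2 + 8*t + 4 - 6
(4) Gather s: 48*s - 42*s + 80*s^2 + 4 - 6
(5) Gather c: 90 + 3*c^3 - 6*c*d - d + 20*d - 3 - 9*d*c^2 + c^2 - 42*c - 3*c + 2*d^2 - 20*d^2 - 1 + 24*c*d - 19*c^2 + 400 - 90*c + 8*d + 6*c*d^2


(1) = 18*n^3 + 96*n^2 + 138*n + 36
(2) = -2*m^2 - 9*m - 9
(3) = -18*t^3 - 20*t^2 - 2*t + 120*w^3 + w^2*(48 - 8*t) + w*(-70*t^2 - 44*t - 6)
(4) = 80*s^2 + 6*s - 2
(5) = 3*c^3 + c^2*(-9*d - 18) + c*(6*d^2 + 18*d - 135) - 18*d^2 + 27*d + 486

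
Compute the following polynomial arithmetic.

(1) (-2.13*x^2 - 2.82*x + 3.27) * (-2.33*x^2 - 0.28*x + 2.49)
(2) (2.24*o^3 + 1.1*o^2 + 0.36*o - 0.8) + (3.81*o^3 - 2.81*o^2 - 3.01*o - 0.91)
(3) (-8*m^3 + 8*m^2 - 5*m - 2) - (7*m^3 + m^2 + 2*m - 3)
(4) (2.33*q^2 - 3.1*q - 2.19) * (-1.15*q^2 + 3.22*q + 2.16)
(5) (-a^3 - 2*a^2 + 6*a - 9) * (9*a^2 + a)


(1) = 4.9629*x^4 + 7.167*x^3 - 12.1332*x^2 - 7.9374*x + 8.1423
(2) = 6.05*o^3 - 1.71*o^2 - 2.65*o - 1.71
(3) = -15*m^3 + 7*m^2 - 7*m + 1
(4) = -2.6795*q^4 + 11.0676*q^3 - 2.4307*q^2 - 13.7478*q - 4.7304
(5) = -9*a^5 - 19*a^4 + 52*a^3 - 75*a^2 - 9*a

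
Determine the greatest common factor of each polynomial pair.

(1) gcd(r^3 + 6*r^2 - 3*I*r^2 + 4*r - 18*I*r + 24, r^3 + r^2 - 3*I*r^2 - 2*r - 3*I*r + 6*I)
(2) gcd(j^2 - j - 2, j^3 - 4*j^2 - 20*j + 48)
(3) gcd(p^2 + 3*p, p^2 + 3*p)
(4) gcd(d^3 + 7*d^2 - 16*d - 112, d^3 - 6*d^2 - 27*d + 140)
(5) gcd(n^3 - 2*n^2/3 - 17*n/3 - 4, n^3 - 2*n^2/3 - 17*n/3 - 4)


(1) = 1
(2) = gcd((j - 2)*(j + 1), (j - 6)*(j - 2)*(j + 4)) = j - 2
(3) = gcd(p*(p + 3), p*(p + 3)) = p^2 + 3*p
(4) = gcd((d - 4)*(d + 4)*(d + 7), (d - 7)*(d - 4)*(d + 5)) = d - 4
(5) = n^3 - 2*n^2/3 - 17*n/3 - 4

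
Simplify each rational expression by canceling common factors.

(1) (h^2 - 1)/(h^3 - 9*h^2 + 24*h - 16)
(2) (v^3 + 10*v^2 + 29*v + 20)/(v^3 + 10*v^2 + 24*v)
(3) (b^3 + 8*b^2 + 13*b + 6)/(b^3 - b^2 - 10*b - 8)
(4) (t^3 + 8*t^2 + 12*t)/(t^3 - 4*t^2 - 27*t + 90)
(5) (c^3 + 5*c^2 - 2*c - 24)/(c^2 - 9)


(1) = (h + 1)/(h^2 - 8*h + 16)
(2) = (v^2 + 6*v + 5)/(v^2 + 6*v)
(3) = (b^2 + 7*b + 6)/(b^2 - 2*b - 8)
(4) = (t^3 + 8*t^2 + 12*t)/(t^3 - 4*t^2 - 27*t + 90)
(5) = (c^2 + 2*c - 8)/(c - 3)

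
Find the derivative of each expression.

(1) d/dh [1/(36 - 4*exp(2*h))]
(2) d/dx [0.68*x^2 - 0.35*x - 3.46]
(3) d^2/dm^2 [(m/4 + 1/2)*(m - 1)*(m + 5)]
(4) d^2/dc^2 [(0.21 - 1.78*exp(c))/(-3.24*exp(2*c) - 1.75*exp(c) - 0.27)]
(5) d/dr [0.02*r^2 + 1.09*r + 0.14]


(1) = exp(2*h)/(2*(exp(2*h) - 9)^2)
(2) = 1.36*x - 0.35
(3) = 3*m/2 + 3
(4) = (18.685728*exp(4*c) - 18.910584*exp(3*c) - 12.914964*exp(2*c) - 0.749343*exp(c) + 0.228987)*exp(c)/(34.012224*exp(6*c) + 55.1124*exp(5*c) + 38.270556*exp(4*c) + 14.544775*exp(3*c) + 3.189213*exp(2*c) + 0.382725*exp(c) + 0.019683)
(5) = 0.04*r + 1.09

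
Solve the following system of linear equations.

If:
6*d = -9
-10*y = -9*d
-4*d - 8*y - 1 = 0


Then:
No Solution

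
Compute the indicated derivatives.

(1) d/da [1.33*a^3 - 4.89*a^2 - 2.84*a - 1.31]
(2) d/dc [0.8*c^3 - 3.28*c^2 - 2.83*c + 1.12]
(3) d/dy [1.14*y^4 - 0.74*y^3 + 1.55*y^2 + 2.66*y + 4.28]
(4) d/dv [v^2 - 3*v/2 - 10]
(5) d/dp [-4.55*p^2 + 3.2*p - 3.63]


(1) = 3.99*a^2 - 9.78*a - 2.84
(2) = 2.4*c^2 - 6.56*c - 2.83
(3) = 4.56*y^3 - 2.22*y^2 + 3.1*y + 2.66
(4) = 2*v - 3/2
(5) = 3.2 - 9.1*p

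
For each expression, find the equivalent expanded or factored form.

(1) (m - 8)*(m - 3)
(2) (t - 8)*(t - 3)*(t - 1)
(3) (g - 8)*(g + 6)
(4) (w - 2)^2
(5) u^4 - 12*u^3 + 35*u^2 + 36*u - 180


(1) = m^2 - 11*m + 24
(2) = t^3 - 12*t^2 + 35*t - 24
(3) = g^2 - 2*g - 48
(4) = w^2 - 4*w + 4
(5) = (u - 6)*(u - 5)*(u - 3)*(u + 2)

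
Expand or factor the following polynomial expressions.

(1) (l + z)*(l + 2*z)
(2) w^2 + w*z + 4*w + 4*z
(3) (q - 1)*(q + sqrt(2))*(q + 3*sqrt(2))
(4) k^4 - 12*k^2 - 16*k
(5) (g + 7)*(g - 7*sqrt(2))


(1) = l^2 + 3*l*z + 2*z^2
(2) = (w + 4)*(w + z)
(3) = q^3 - q^2 + 4*sqrt(2)*q^2 - 4*sqrt(2)*q + 6*q - 6
(4) = k*(k - 4)*(k + 2)^2
(5) = g^2 - 7*sqrt(2)*g + 7*g - 49*sqrt(2)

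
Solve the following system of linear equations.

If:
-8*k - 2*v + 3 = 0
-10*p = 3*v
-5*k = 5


Then:
k = -1
p = -33/20
v = 11/2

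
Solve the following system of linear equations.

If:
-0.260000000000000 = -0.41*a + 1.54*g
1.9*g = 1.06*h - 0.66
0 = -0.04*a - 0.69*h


Then:
a = -0.60
g = -0.33
h = 0.03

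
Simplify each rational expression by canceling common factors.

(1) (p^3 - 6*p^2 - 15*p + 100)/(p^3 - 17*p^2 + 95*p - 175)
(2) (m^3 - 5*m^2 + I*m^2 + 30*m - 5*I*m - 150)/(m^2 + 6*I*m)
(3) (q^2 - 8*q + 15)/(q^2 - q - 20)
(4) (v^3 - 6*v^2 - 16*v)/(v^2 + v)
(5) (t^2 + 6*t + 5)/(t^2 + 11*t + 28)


(1) = (p + 4)/(p - 7)
(2) = (m^2 + m*(-5 - 5*I) + 25*I)/m
(3) = (q - 3)/(q + 4)
(4) = (v^2 - 6*v - 16)/(v + 1)
(5) = (t^2 + 6*t + 5)/(t^2 + 11*t + 28)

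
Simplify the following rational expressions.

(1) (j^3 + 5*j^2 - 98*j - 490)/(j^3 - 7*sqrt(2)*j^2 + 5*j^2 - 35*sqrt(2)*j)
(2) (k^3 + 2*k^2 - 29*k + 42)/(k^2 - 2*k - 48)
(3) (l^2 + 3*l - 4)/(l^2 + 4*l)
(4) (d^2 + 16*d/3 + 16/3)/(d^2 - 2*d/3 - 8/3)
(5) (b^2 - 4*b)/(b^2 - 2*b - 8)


(1) = (j + 7*sqrt(2))/j
(2) = (k^3 + 2*k^2 - 29*k + 42)/(k^2 - 2*k - 48)
(3) = (l - 1)/l
(4) = (d + 4)/(d - 2)
(5) = b/(b + 2)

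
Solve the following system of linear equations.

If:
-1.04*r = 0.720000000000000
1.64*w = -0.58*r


Then:
r = -0.69
w = 0.24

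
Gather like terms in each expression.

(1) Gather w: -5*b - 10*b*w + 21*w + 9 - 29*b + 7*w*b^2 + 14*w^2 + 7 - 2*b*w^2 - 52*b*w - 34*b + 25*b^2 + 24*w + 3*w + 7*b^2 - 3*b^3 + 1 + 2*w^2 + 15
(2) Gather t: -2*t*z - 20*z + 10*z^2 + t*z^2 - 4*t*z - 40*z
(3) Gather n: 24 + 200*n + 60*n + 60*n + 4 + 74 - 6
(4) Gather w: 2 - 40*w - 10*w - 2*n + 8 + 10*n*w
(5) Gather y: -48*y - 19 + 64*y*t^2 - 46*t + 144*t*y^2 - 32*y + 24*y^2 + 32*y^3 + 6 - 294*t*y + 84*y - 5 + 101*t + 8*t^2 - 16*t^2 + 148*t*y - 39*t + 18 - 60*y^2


(1) = -3*b^3 + 32*b^2 - 68*b + w^2*(16 - 2*b) + w*(7*b^2 - 62*b + 48) + 32
(2) = t*(z^2 - 6*z) + 10*z^2 - 60*z
(3) = 320*n + 96
(4) = -2*n + w*(10*n - 50) + 10
(5) = -8*t^2 + 16*t + 32*y^3 + y^2*(144*t - 36) + y*(64*t^2 - 146*t + 4)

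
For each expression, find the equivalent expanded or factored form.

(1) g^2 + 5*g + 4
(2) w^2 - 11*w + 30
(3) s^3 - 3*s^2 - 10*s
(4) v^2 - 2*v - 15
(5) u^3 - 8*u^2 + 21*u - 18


(1) = (g + 1)*(g + 4)
(2) = (w - 6)*(w - 5)
(3) = s*(s - 5)*(s + 2)
(4) = (v - 5)*(v + 3)
(5) = (u - 3)^2*(u - 2)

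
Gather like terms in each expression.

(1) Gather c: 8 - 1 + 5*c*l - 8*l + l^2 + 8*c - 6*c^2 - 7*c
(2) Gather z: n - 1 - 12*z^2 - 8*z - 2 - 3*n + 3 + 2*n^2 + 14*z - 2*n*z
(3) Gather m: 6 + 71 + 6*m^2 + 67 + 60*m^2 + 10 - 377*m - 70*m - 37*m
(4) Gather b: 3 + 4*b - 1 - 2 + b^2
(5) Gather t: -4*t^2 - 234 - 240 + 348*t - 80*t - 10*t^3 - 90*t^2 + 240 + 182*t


(1) = -6*c^2 + c*(5*l + 1) + l^2 - 8*l + 7
(2) = 2*n^2 - 2*n - 12*z^2 + z*(6 - 2*n)
(3) = 66*m^2 - 484*m + 154
(4) = b^2 + 4*b
(5) = -10*t^3 - 94*t^2 + 450*t - 234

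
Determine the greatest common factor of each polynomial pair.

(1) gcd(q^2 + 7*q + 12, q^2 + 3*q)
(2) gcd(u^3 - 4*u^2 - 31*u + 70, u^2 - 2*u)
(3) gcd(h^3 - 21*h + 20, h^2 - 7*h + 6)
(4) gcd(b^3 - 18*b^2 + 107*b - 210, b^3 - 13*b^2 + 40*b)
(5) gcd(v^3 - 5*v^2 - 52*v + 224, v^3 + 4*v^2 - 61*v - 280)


(1) = gcd((q + 3)*(q + 4), q*(q + 3)) = q + 3
(2) = u - 2
(3) = gcd((h - 4)*(h - 1)*(h + 5), (h - 6)*(h - 1)) = h - 1
(4) = b - 5
(5) = v^2 - v - 56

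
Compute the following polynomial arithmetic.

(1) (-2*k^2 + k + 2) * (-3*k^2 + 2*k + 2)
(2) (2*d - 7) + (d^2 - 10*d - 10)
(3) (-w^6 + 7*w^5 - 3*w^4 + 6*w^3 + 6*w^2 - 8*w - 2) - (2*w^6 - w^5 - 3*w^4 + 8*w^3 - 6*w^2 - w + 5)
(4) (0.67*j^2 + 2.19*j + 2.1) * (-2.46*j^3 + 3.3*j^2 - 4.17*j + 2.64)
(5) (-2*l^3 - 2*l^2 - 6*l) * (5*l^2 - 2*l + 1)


(1) = 6*k^4 - 7*k^3 - 8*k^2 + 6*k + 4
(2) = d^2 - 8*d - 17
(3) = -3*w^6 + 8*w^5 - 2*w^3 + 12*w^2 - 7*w - 7
(4) = -1.6482*j^5 - 3.1764*j^4 - 0.7329*j^3 - 0.4335*j^2 - 2.9754*j + 5.544
(5) = -10*l^5 - 6*l^4 - 28*l^3 + 10*l^2 - 6*l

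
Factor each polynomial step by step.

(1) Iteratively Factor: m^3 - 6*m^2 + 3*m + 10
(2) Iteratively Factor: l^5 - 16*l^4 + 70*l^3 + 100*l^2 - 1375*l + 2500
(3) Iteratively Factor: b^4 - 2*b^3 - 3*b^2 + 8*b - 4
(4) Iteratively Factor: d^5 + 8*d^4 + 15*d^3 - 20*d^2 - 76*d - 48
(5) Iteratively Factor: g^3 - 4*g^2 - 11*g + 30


(1) = (m - 2)*(m^2 - 4*m - 5) = (m - 2)*(m + 1)*(m - 5)
(2) = (l + 4)*(l^4 - 20*l^3 + 150*l^2 - 500*l + 625) = (l - 5)*(l + 4)*(l^3 - 15*l^2 + 75*l - 125) = (l - 5)^2*(l + 4)*(l^2 - 10*l + 25) = (l - 5)^3*(l + 4)*(l - 5)
(3) = (b - 2)*(b^3 - 3*b + 2) = (b - 2)*(b - 1)*(b^2 + b - 2) = (b - 2)*(b - 1)*(b + 2)*(b - 1)
(4) = (d + 1)*(d^4 + 7*d^3 + 8*d^2 - 28*d - 48) = (d + 1)*(d + 2)*(d^3 + 5*d^2 - 2*d - 24) = (d - 2)*(d + 1)*(d + 2)*(d^2 + 7*d + 12) = (d - 2)*(d + 1)*(d + 2)*(d + 3)*(d + 4)
(5) = (g - 2)*(g^2 - 2*g - 15) = (g - 5)*(g - 2)*(g + 3)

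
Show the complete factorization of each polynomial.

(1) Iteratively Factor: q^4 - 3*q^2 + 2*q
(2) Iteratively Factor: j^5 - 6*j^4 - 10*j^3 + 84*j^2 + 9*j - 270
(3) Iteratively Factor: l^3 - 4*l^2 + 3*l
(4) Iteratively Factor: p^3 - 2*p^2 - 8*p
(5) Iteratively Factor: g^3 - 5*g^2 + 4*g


(1) = (q)*(q^3 - 3*q + 2) = q*(q - 1)*(q^2 + q - 2) = q*(q - 1)^2*(q + 2)
(2) = (j - 5)*(j^4 - j^3 - 15*j^2 + 9*j + 54) = (j - 5)*(j + 3)*(j^3 - 4*j^2 - 3*j + 18) = (j - 5)*(j - 3)*(j + 3)*(j^2 - j - 6) = (j - 5)*(j - 3)*(j + 2)*(j + 3)*(j - 3)
(3) = (l)*(l^2 - 4*l + 3) = l*(l - 1)*(l - 3)
(4) = (p + 2)*(p^2 - 4*p) = (p - 4)*(p + 2)*(p)
(5) = (g)*(g^2 - 5*g + 4) = g*(g - 1)*(g - 4)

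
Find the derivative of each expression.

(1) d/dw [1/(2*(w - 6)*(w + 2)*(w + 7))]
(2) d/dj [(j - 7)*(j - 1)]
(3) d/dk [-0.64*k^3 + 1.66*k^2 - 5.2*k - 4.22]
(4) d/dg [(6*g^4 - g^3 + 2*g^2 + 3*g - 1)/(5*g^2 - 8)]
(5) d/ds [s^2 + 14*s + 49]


(1) = (-(w - 6)*(w + 2) - (w - 6)*(w + 7) - (w + 2)*(w + 7))/(2*(w - 6)^2*(w + 2)^2*(w + 7)^2)
(2) = 2*j - 8
(3) = -1.92*k^2 + 3.32*k - 5.2
(4) = (60*g^5 - 5*g^4 - 192*g^3 + 9*g^2 - 22*g - 24)/(25*g^4 - 80*g^2 + 64)
(5) = 2*s + 14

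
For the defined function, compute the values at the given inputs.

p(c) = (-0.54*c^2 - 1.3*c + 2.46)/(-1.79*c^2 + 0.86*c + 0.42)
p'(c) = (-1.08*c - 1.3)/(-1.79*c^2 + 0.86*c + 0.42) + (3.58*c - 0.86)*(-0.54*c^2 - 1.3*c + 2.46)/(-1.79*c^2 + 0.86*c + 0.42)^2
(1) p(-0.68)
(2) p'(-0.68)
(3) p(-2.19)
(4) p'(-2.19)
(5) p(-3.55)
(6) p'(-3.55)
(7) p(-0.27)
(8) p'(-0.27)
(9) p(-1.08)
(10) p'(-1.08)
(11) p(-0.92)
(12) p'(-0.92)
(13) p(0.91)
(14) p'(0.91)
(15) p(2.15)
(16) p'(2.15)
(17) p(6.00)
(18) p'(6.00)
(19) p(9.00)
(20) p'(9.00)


(1) = -3.12
(2) = -9.78
(3) = -0.27
(4) = -0.34
(5) = -0.01
(6) = -0.11
(7) = 48.36
(8) = -1559.06
(9) = -1.25
(10) = -2.22
(11) = -1.70
(12) = -3.57
(13) = -2.97
(14) = 33.60
(15) = 0.47
(16) = 0.07
(17) = 0.42
(18) = -0.02
(19) = 0.39
(20) = -0.01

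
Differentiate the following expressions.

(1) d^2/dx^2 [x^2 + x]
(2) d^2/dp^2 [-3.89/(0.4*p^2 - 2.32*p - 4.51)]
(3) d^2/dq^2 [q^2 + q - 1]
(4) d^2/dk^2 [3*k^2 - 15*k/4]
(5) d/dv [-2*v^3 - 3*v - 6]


(1) = 2
(2) = (-1.2448*p^2 + 7.21984*p + 3.89*(0.8*p - 2.32)*(1.6*p - 4.64) + 14.03512)/(-0.4*p^2 + 2.32*p + 4.51)^3
(3) = 2
(4) = 6
(5) = -6*v^2 - 3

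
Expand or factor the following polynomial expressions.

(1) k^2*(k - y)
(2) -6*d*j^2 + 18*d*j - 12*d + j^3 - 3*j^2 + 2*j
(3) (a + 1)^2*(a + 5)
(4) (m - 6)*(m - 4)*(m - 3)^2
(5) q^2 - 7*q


(1) = k^3 - k^2*y
(2) = (-6*d + j)*(j - 2)*(j - 1)
(3) = a^3 + 7*a^2 + 11*a + 5
(4) = m^4 - 16*m^3 + 93*m^2 - 234*m + 216
(5) = q*(q - 7)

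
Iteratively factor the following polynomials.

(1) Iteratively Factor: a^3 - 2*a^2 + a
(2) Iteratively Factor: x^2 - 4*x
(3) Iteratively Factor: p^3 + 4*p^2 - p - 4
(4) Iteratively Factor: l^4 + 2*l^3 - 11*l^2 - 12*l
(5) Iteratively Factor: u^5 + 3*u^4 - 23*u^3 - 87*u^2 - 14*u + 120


(1) = (a - 1)*(a^2 - a) = a*(a - 1)*(a - 1)
(2) = (x - 4)*(x)
(3) = (p + 1)*(p^2 + 3*p - 4) = (p - 1)*(p + 1)*(p + 4)
(4) = (l - 3)*(l^3 + 5*l^2 + 4*l) = l*(l - 3)*(l^2 + 5*l + 4) = l*(l - 3)*(l + 1)*(l + 4)
(5) = (u - 5)*(u^4 + 8*u^3 + 17*u^2 - 2*u - 24) = (u - 5)*(u + 3)*(u^3 + 5*u^2 + 2*u - 8) = (u - 5)*(u + 3)*(u + 4)*(u^2 + u - 2) = (u - 5)*(u - 1)*(u + 3)*(u + 4)*(u + 2)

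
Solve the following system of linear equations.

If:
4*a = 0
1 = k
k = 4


Then:
No Solution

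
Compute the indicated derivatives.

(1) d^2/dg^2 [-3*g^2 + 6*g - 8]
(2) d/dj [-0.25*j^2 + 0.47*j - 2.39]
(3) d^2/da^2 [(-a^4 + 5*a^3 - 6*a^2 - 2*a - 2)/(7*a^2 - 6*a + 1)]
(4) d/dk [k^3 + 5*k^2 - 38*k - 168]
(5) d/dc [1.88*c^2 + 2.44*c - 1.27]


(1) = -6
(2) = 0.47 - 0.5*j
(3) = 2*(-49*a^6 + 126*a^5 - 129*a^4 - 157*a^3 - 264*a^2 + 309*a - 76)/(343*a^6 - 882*a^5 + 903*a^4 - 468*a^3 + 129*a^2 - 18*a + 1)
(4) = 3*k^2 + 10*k - 38
(5) = 3.76*c + 2.44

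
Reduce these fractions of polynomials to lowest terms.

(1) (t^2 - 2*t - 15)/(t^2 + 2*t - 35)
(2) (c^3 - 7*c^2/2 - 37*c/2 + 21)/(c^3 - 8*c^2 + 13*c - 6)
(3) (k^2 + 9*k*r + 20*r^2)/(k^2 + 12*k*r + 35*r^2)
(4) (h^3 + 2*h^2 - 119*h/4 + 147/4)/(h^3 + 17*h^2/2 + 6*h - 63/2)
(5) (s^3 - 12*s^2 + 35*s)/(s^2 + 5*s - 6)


(1) = (t + 3)/(t + 7)
(2) = (2*c + 7)/(2*c - 2)
(3) = (k + 4*r)/(k + 7*r)
(4) = (2*h - 7)/(2*h + 6)
(5) = (s^3 - 12*s^2 + 35*s)/(s^2 + 5*s - 6)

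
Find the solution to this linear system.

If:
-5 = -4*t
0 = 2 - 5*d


Then:
d = 2/5
t = 5/4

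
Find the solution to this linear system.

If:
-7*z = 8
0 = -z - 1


Then:
No Solution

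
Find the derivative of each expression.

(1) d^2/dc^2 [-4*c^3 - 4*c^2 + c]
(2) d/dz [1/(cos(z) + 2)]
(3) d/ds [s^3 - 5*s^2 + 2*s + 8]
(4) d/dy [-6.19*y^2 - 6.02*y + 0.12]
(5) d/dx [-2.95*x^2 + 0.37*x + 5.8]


(1) = -24*c - 8
(2) = sin(z)/(cos(z) + 2)^2
(3) = 3*s^2 - 10*s + 2
(4) = -12.38*y - 6.02
(5) = 0.37 - 5.9*x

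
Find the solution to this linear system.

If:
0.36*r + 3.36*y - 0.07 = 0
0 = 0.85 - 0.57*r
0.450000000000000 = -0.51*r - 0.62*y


Then:
No Solution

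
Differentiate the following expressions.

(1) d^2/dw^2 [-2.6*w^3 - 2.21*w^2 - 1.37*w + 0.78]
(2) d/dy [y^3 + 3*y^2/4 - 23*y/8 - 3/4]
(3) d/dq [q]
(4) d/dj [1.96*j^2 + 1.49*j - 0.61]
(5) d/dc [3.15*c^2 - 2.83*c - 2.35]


(1) = -15.6*w - 4.42
(2) = 3*y^2 + 3*y/2 - 23/8
(3) = 1
(4) = 3.92*j + 1.49
(5) = 6.3*c - 2.83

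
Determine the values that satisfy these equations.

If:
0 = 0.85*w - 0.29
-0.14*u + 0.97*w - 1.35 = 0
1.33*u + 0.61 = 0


Then:
No Solution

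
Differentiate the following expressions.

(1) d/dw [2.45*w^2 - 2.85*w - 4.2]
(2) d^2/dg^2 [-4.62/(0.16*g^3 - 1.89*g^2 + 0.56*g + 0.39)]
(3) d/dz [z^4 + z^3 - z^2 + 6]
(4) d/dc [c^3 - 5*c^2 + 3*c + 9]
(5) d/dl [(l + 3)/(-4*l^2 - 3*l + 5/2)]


(1) = 4.9*w - 2.85
(2) = ((4.4352*g - 17.4636)*(0.16*g^3 - 1.89*g^2 + 0.56*g + 0.39) - 4.62*(0.48*g^2 - 3.78*g + 0.56)*(0.96*g^2 - 7.56*g + 1.12))/(0.16*g^3 - 1.89*g^2 + 0.56*g + 0.39)^3
(3) = z*(4*z^2 + 3*z - 2)
(4) = 3*c^2 - 10*c + 3
(5) = 2*(8*l^2 + 48*l + 23)/(64*l^4 + 96*l^3 - 44*l^2 - 60*l + 25)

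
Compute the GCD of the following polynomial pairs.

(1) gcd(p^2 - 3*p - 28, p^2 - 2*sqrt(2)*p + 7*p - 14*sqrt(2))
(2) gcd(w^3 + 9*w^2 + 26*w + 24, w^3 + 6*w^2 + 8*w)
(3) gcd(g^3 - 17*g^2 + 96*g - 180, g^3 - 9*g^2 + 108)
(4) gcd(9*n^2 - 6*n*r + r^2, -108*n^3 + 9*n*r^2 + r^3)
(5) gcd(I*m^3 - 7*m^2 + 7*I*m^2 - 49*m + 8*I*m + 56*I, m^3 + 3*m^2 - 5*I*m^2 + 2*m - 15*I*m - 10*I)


(1) = gcd((p - 7)*(p + 4), (p + 7)*(p - 2*sqrt(2))) = 1
(2) = w^2 + 6*w + 8
(3) = gcd((g - 6)^2*(g - 5), (g - 6)^2*(g + 3)) = g^2 - 12*g + 36
(4) = gcd((-3*n + r)^2, (-3*n + r)*(6*n + r)^2) = -3*n + r
(5) = gcd((m + 7)*(m + 8*I)*(I*m + 1), (m + 1)*(m + 2)*(m - 5*I)) = 1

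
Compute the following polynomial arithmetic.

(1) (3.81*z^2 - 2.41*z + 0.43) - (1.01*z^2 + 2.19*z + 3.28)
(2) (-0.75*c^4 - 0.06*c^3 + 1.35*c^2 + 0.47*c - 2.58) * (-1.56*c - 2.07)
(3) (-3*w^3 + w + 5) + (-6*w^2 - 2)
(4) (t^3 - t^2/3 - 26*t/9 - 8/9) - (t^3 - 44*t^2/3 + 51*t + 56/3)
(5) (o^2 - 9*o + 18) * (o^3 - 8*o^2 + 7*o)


(1) = 2.8*z^2 - 4.6*z - 2.85
(2) = 1.17*c^5 + 1.6461*c^4 - 1.9818*c^3 - 3.5277*c^2 + 3.0519*c + 5.3406
(3) = -3*w^3 - 6*w^2 + w + 3
(4) = 43*t^2/3 - 485*t/9 - 176/9
(5) = o^5 - 17*o^4 + 97*o^3 - 207*o^2 + 126*o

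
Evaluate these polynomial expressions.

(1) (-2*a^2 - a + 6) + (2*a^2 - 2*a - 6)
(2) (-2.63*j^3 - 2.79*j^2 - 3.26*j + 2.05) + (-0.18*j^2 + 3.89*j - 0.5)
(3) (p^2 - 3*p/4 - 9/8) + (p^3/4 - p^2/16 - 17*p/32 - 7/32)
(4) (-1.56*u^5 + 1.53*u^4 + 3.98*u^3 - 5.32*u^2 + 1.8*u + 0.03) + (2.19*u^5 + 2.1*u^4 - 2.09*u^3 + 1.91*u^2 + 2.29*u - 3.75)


(1) = -3*a
(2) = -2.63*j^3 - 2.97*j^2 + 0.63*j + 1.55
(3) = p^3/4 + 15*p^2/16 - 41*p/32 - 43/32
(4) = 0.63*u^5 + 3.63*u^4 + 1.89*u^3 - 3.41*u^2 + 4.09*u - 3.72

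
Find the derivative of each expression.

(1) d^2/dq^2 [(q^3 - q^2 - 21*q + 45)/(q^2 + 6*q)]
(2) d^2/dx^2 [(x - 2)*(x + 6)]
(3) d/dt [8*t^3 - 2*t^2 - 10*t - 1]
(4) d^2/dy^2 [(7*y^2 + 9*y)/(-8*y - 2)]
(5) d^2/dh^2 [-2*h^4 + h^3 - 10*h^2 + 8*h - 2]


(1) = 6*(7*q^3 + 45*q^2 + 270*q + 540)/(q^3*(q^3 + 18*q^2 + 108*q + 216))
(2) = 2
(3) = 24*t^2 - 4*t - 10
(4) = 29/(64*y^3 + 48*y^2 + 12*y + 1)
(5) = -24*h^2 + 6*h - 20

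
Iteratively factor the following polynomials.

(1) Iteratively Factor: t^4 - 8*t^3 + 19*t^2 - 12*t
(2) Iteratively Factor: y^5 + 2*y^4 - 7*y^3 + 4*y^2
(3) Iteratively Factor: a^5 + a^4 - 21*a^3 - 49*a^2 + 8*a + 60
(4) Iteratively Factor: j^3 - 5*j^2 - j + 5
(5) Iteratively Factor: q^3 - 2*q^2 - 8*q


(1) = (t)*(t^3 - 8*t^2 + 19*t - 12) = t*(t - 4)*(t^2 - 4*t + 3) = t*(t - 4)*(t - 1)*(t - 3)
(2) = (y - 1)*(y^4 + 3*y^3 - 4*y^2) = y*(y - 1)*(y^3 + 3*y^2 - 4*y) = y^2*(y - 1)*(y^2 + 3*y - 4) = y^2*(y - 1)^2*(y + 4)
(3) = (a - 1)*(a^4 + 2*a^3 - 19*a^2 - 68*a - 60) = (a - 5)*(a - 1)*(a^3 + 7*a^2 + 16*a + 12) = (a - 5)*(a - 1)*(a + 2)*(a^2 + 5*a + 6) = (a - 5)*(a - 1)*(a + 2)^2*(a + 3)
(4) = (j + 1)*(j^2 - 6*j + 5) = (j - 5)*(j + 1)*(j - 1)
(5) = (q)*(q^2 - 2*q - 8) = q*(q + 2)*(q - 4)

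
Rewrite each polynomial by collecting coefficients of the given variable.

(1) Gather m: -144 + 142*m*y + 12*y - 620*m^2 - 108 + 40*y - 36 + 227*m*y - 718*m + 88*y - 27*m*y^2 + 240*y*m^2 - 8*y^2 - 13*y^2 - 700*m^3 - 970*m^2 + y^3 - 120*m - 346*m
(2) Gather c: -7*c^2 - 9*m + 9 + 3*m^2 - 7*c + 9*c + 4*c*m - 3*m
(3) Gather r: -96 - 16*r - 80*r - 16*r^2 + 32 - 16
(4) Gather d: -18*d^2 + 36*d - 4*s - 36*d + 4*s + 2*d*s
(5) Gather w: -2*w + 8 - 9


(1) = -700*m^3 + m^2*(240*y - 1590) + m*(-27*y^2 + 369*y - 1184) + y^3 - 21*y^2 + 140*y - 288
(2) = -7*c^2 + c*(4*m + 2) + 3*m^2 - 12*m + 9
(3) = -16*r^2 - 96*r - 80
(4) = -18*d^2 + 2*d*s
(5) = -2*w - 1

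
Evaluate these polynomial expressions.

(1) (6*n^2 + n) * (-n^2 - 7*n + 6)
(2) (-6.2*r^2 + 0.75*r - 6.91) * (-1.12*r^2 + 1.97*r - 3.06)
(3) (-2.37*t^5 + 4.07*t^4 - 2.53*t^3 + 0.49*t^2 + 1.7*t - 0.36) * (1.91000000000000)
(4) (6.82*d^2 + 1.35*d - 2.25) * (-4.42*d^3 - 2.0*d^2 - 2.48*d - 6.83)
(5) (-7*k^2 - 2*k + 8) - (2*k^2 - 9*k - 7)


(1) = -6*n^4 - 43*n^3 + 29*n^2 + 6*n
(2) = 6.944*r^4 - 13.054*r^3 + 28.1887*r^2 - 15.9077*r + 21.1446
(3) = -4.5267*t^5 + 7.7737*t^4 - 4.8323*t^3 + 0.9359*t^2 + 3.247*t - 0.6876
(4) = -30.1444*d^5 - 19.607*d^4 - 9.6686*d^3 - 45.4286*d^2 - 3.6405*d + 15.3675
(5) = -9*k^2 + 7*k + 15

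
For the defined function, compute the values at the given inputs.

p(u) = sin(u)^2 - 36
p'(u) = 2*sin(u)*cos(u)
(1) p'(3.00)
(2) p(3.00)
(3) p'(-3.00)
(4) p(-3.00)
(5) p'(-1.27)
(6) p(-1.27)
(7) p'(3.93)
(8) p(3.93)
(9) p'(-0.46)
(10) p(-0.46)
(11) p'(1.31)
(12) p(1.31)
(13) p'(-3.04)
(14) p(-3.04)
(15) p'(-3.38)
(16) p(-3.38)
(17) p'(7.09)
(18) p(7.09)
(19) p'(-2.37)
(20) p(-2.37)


(1) = -0.28
(2) = -35.98
(3) = 0.28
(4) = -35.98
(5) = -0.57
(6) = -35.09
(7) = 1.00
(8) = -35.50
(9) = -0.80
(10) = -35.80
(11) = 0.50
(12) = -35.07
(13) = 0.20
(14) = -35.99
(15) = -0.46
(16) = -35.94
(17) = 1.00
(18) = -35.48
(19) = 1.00
(20) = -35.51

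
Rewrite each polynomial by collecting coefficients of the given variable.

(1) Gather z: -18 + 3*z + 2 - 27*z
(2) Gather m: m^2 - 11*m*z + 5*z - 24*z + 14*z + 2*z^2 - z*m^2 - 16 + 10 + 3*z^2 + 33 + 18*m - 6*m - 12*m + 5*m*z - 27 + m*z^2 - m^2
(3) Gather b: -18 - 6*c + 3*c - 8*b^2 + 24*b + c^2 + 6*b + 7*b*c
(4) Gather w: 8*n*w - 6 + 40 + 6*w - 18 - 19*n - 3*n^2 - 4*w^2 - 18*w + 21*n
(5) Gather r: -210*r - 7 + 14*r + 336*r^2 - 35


(1) = -24*z - 16
(2) = -m^2*z + m*(z^2 - 6*z) + 5*z^2 - 5*z
(3) = -8*b^2 + b*(7*c + 30) + c^2 - 3*c - 18
(4) = -3*n^2 + 2*n - 4*w^2 + w*(8*n - 12) + 16
(5) = 336*r^2 - 196*r - 42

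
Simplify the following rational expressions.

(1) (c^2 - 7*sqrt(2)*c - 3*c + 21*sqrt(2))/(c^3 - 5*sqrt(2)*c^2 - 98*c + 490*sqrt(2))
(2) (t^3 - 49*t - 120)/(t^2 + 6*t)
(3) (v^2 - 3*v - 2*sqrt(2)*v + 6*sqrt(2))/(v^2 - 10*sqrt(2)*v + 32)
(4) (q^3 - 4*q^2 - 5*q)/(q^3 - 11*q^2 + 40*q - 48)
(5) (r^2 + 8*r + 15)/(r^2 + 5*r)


(1) = (c - 3)/(c^2 + 2*sqrt(2)*c - 70)
(2) = (t^3 - 49*t - 120)/(t^2 + 6*t)
(3) = (v - 3)/(v - 8*sqrt(2))
(4) = (q^3 - 4*q^2 - 5*q)/(q^3 - 11*q^2 + 40*q - 48)
(5) = (r + 3)/r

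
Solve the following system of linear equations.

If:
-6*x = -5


Then:
x = 5/6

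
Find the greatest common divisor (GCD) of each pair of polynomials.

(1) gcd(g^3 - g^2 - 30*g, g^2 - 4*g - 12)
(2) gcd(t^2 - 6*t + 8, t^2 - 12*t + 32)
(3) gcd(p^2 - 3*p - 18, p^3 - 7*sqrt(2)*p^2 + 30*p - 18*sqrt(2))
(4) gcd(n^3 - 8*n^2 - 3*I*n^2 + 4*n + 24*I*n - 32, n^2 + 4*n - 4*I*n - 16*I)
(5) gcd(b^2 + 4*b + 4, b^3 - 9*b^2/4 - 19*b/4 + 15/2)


(1) = gcd(g*(g - 6)*(g + 5), (g - 6)*(g + 2)) = g - 6
(2) = t - 4
(3) = gcd((p - 6)*(p + 3), (p - 3*sqrt(2))^2*(p - sqrt(2))) = 1
(4) = n - 4*I
(5) = gcd((b + 2)^2, (b - 3)*(b - 5/4)*(b + 2)) = b + 2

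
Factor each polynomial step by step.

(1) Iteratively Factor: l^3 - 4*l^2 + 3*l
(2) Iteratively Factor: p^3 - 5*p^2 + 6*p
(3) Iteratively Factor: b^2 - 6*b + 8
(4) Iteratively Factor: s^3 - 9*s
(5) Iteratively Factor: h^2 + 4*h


(1) = (l)*(l^2 - 4*l + 3) = l*(l - 1)*(l - 3)
(2) = (p)*(p^2 - 5*p + 6) = p*(p - 2)*(p - 3)
(3) = (b - 4)*(b - 2)
(4) = (s - 3)*(s^2 + 3*s) = (s - 3)*(s + 3)*(s)
(5) = (h + 4)*(h)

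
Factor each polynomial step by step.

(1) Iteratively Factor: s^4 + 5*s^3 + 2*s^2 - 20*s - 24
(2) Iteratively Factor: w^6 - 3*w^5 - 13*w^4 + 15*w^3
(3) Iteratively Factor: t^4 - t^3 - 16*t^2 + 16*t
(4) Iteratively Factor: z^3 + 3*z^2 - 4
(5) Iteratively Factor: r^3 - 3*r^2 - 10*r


(1) = (s - 2)*(s^3 + 7*s^2 + 16*s + 12) = (s - 2)*(s + 3)*(s^2 + 4*s + 4) = (s - 2)*(s + 2)*(s + 3)*(s + 2)
(2) = (w - 1)*(w^5 - 2*w^4 - 15*w^3) = w*(w - 1)*(w^4 - 2*w^3 - 15*w^2) = w*(w - 1)*(w + 3)*(w^3 - 5*w^2) = w^2*(w - 1)*(w + 3)*(w^2 - 5*w) = w^2*(w - 5)*(w - 1)*(w + 3)*(w)
(3) = (t - 4)*(t^3 + 3*t^2 - 4*t) = (t - 4)*(t + 4)*(t^2 - t) = t*(t - 4)*(t + 4)*(t - 1)
(4) = (z - 1)*(z^2 + 4*z + 4) = (z - 1)*(z + 2)*(z + 2)
(5) = (r)*(r^2 - 3*r - 10) = r*(r - 5)*(r + 2)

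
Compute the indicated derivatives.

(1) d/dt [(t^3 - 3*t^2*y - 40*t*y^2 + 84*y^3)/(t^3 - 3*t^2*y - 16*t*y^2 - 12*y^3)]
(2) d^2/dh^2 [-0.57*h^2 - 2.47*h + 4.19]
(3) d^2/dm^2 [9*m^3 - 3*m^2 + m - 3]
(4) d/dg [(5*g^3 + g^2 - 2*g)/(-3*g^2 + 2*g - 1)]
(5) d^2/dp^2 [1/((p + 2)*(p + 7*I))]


(1) = y^2*(48*t^3 - 360*t^2*y + 576*t*y^2 + 1824*y^3)/(t^6 - 6*t^5*y - 23*t^4*y^2 + 72*t^3*y^3 + 328*t^2*y^4 + 384*t*y^5 + 144*y^6)
(2) = -1.14000000000000
(3) = 54*m - 6
(4) = (-15*g^4 + 20*g^3 - 19*g^2 - 2*g + 2)/(9*g^4 - 12*g^3 + 10*g^2 - 4*g + 1)
(5) = 2*((p + 2)^2 + (p + 2)*(p + 7*I) + (p + 7*I)^2)/((p + 2)^3*(p + 7*I)^3)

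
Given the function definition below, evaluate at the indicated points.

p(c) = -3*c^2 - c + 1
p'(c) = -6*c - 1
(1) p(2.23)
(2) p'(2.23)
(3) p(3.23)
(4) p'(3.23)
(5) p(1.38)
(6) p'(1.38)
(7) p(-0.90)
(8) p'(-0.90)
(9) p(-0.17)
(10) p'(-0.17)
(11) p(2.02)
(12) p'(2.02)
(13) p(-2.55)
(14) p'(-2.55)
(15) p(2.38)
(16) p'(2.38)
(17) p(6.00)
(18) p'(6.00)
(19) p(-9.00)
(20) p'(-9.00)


(1) = -16.15
(2) = -14.38
(3) = -33.53
(4) = -20.38
(5) = -6.09
(6) = -9.28
(7) = -0.53
(8) = 4.40
(9) = 1.08
(10) = 0.02
(11) = -13.26
(12) = -13.12
(13) = -15.96
(14) = 14.30
(15) = -18.37
(16) = -15.28
(17) = -113.00
(18) = -37.00
(19) = -233.00
(20) = 53.00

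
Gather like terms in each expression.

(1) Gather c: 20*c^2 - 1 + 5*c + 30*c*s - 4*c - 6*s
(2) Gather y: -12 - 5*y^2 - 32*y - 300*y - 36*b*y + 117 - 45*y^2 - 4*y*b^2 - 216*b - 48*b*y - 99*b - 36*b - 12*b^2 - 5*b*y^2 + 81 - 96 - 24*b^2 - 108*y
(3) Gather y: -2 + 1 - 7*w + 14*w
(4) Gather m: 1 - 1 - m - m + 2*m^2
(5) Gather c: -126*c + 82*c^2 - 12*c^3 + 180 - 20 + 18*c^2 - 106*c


(1) = 20*c^2 + c*(30*s + 1) - 6*s - 1
(2) = -36*b^2 - 351*b + y^2*(-5*b - 50) + y*(-4*b^2 - 84*b - 440) + 90
(3) = 7*w - 1
(4) = 2*m^2 - 2*m
(5) = -12*c^3 + 100*c^2 - 232*c + 160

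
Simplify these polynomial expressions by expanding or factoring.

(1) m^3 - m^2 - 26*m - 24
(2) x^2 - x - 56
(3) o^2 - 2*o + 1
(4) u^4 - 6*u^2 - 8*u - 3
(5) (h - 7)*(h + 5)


(1) = (m - 6)*(m + 1)*(m + 4)
(2) = (x - 8)*(x + 7)
(3) = (o - 1)^2
(4) = (u - 3)*(u + 1)^3
(5) = h^2 - 2*h - 35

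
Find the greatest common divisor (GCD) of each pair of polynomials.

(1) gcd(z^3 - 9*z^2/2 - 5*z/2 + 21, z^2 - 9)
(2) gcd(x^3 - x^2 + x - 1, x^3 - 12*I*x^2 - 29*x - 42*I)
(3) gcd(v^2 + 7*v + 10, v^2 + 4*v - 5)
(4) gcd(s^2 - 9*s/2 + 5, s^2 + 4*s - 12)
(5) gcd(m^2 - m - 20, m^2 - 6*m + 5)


(1) = gcd((z - 7/2)*(z - 3)*(z + 2), (z - 3)*(z + 3)) = z - 3
(2) = gcd((x - 1)*(x - I)*(x + I), (x - 7*I)*(x - 6*I)*(x + I)) = x + I
(3) = v + 5
(4) = gcd((s - 5/2)*(s - 2), (s - 2)*(s + 6)) = s - 2
(5) = gcd((m - 5)*(m + 4), (m - 5)*(m - 1)) = m - 5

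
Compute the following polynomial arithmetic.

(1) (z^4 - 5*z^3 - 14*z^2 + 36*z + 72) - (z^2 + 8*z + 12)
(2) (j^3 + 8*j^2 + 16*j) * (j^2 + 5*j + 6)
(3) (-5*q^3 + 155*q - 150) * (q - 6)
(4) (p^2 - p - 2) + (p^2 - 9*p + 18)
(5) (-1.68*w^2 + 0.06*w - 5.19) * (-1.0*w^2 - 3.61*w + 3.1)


(1) = z^4 - 5*z^3 - 15*z^2 + 28*z + 60
(2) = j^5 + 13*j^4 + 62*j^3 + 128*j^2 + 96*j
(3) = -5*q^4 + 30*q^3 + 155*q^2 - 1080*q + 900
(4) = 2*p^2 - 10*p + 16
(5) = 1.68*w^4 + 6.0048*w^3 - 0.2346*w^2 + 18.9219*w - 16.089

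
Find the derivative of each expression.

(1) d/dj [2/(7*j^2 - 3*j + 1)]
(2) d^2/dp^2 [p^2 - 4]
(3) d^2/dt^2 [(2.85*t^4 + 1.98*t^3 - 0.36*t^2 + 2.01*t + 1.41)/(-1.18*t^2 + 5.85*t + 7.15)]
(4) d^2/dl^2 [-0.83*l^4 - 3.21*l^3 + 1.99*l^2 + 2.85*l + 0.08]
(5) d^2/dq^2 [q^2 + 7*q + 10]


(1) = 2*(3 - 14*j)/(7*j^2 - 3*j + 1)^2
(2) = 2
(3) = (-7.93668*t^6 + 118.0413*t^5 - 440.93205*t^4 - 2076.892908*t^3 - 2238.855984*t^2 - 650.68614*t + 84.65496)/(1.643032*t^6 - 24.43662*t^5 + 91.28067*t^4 + 95.937075*t^3 - 553.098975*t^2 - 897.199875*t - 365.525875)
(4) = -9.96*l^2 - 19.26*l + 3.98
(5) = 2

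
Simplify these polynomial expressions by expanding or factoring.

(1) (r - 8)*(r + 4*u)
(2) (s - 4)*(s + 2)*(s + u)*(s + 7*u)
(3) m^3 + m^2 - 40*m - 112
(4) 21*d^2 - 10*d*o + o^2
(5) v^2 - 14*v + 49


(1) = r^2 + 4*r*u - 8*r - 32*u
(2) = s^4 + 8*s^3*u - 2*s^3 + 7*s^2*u^2 - 16*s^2*u - 8*s^2 - 14*s*u^2 - 64*s*u - 56*u^2
(3) = (m - 7)*(m + 4)^2
(4) = (-7*d + o)*(-3*d + o)
(5) = (v - 7)^2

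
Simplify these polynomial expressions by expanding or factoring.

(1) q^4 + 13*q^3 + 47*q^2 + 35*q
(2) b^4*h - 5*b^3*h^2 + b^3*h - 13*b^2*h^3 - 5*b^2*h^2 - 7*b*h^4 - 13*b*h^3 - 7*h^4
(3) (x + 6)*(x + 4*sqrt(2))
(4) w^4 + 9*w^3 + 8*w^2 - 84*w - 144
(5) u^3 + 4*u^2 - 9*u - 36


(1) = q*(q + 1)*(q + 5)*(q + 7)
(2) = (b - 7*h)*(b + h)^2*(b*h + h)
(3) = x^2 + 4*sqrt(2)*x + 6*x + 24*sqrt(2)
(4) = (w - 3)*(w + 2)*(w + 4)*(w + 6)
(5) = (u - 3)*(u + 3)*(u + 4)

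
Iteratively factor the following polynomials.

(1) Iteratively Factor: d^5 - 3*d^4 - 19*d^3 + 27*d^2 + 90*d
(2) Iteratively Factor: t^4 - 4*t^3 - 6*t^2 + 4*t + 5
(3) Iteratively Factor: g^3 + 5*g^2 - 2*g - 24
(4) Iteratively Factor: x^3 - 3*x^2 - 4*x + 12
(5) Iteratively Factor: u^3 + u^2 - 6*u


(1) = (d + 2)*(d^4 - 5*d^3 - 9*d^2 + 45*d) = d*(d + 2)*(d^3 - 5*d^2 - 9*d + 45) = d*(d - 5)*(d + 2)*(d^2 - 9) = d*(d - 5)*(d - 3)*(d + 2)*(d + 3)
(2) = (t + 1)*(t^3 - 5*t^2 - t + 5) = (t - 1)*(t + 1)*(t^2 - 4*t - 5) = (t - 5)*(t - 1)*(t + 1)*(t + 1)
(3) = (g - 2)*(g^2 + 7*g + 12) = (g - 2)*(g + 3)*(g + 4)
(4) = (x + 2)*(x^2 - 5*x + 6) = (x - 3)*(x + 2)*(x - 2)
(5) = (u - 2)*(u^2 + 3*u) = (u - 2)*(u + 3)*(u)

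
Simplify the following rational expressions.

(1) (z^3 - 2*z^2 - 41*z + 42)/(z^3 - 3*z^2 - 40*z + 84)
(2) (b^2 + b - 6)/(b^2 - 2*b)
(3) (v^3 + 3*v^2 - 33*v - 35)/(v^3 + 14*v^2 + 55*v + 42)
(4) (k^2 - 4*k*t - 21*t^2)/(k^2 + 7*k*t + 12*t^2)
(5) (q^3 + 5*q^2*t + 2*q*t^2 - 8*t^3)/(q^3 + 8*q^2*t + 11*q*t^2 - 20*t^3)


(1) = (z - 1)/(z - 2)
(2) = (b + 3)/b
(3) = (v - 5)/(v + 6)
(4) = (k - 7*t)/(k + 4*t)
(5) = (q + 2*t)/(q + 5*t)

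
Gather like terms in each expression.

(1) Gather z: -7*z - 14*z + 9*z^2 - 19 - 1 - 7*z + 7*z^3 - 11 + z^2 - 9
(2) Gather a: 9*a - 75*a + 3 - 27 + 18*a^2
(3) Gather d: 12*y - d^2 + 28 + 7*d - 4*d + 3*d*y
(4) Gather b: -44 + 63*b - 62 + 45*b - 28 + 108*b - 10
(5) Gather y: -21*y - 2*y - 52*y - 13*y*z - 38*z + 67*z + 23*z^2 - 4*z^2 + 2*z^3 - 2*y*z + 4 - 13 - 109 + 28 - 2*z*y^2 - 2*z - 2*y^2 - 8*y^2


(1) = 7*z^3 + 10*z^2 - 28*z - 40
(2) = 18*a^2 - 66*a - 24
(3) = -d^2 + d*(3*y + 3) + 12*y + 28
(4) = 216*b - 144
(5) = y^2*(-2*z - 10) + y*(-15*z - 75) + 2*z^3 + 19*z^2 + 27*z - 90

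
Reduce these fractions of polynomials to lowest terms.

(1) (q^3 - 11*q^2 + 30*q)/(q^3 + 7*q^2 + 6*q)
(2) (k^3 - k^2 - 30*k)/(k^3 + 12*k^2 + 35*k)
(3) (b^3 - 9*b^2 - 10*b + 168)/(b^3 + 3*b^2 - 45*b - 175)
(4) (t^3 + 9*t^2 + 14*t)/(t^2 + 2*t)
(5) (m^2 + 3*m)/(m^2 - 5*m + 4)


(1) = (q^2 - 11*q + 30)/(q^2 + 7*q + 6)
(2) = (k - 6)/(k + 7)
(3) = (b^2 - 2*b - 24)/(b^2 + 10*b + 25)
(4) = t + 7
(5) = (m^2 + 3*m)/(m^2 - 5*m + 4)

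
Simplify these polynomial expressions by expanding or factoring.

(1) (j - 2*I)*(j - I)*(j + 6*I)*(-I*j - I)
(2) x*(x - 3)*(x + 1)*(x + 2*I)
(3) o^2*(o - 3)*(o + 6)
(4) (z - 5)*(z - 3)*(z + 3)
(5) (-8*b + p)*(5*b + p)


(1) = -I*j^4 + 3*j^3 - I*j^3 + 3*j^2 - 16*I*j^2 - 12*j - 16*I*j - 12
(2) = x^4 - 2*x^3 + 2*I*x^3 - 3*x^2 - 4*I*x^2 - 6*I*x
(3) = o^4 + 3*o^3 - 18*o^2
(4) = z^3 - 5*z^2 - 9*z + 45
(5) = -40*b^2 - 3*b*p + p^2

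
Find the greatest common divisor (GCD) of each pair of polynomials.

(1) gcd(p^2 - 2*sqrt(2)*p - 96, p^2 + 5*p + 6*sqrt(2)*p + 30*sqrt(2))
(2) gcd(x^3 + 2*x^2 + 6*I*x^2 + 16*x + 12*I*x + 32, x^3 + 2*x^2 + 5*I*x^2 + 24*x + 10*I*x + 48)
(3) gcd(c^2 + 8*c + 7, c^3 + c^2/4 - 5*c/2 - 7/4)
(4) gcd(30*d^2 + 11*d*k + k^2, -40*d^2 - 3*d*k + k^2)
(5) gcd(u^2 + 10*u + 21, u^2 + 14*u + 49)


(1) = gcd((p - 8*sqrt(2))*(p + 6*sqrt(2)), (p + 5)*(p + 6*sqrt(2))) = p + 6*sqrt(2)
(2) = x^2 + x*(2 + 8*I) + 16*I
(3) = gcd((c + 1)*(c + 7), (c - 7/4)*(c + 1)^2) = c + 1
(4) = gcd((5*d + k)*(6*d + k), (-8*d + k)*(5*d + k)) = 5*d + k
(5) = u + 7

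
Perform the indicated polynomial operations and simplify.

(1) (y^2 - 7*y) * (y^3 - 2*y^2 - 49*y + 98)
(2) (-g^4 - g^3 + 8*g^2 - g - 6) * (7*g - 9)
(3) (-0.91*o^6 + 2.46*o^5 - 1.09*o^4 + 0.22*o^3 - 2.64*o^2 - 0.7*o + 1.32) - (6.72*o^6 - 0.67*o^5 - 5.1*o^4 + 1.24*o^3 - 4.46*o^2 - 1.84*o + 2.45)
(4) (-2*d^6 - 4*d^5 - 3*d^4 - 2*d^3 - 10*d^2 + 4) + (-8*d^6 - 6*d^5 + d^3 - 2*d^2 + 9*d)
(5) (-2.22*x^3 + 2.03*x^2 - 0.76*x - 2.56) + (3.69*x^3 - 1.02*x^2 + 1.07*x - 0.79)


(1) = y^5 - 9*y^4 - 35*y^3 + 441*y^2 - 686*y
(2) = -7*g^5 + 2*g^4 + 65*g^3 - 79*g^2 - 33*g + 54
(3) = -7.63*o^6 + 3.13*o^5 + 4.01*o^4 - 1.02*o^3 + 1.82*o^2 + 1.14*o - 1.13
(4) = -10*d^6 - 10*d^5 - 3*d^4 - d^3 - 12*d^2 + 9*d + 4
(5) = 1.47*x^3 + 1.01*x^2 + 0.31*x - 3.35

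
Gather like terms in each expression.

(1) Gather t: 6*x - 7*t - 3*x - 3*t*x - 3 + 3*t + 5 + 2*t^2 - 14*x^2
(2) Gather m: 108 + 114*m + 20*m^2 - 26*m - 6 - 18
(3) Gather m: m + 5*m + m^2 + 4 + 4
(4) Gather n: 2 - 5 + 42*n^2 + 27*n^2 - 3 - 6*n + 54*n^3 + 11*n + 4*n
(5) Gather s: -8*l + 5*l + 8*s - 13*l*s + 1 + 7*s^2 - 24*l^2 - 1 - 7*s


(1) = 2*t^2 + t*(-3*x - 4) - 14*x^2 + 3*x + 2
(2) = 20*m^2 + 88*m + 84
(3) = m^2 + 6*m + 8
(4) = 54*n^3 + 69*n^2 + 9*n - 6
(5) = -24*l^2 - 3*l + 7*s^2 + s*(1 - 13*l)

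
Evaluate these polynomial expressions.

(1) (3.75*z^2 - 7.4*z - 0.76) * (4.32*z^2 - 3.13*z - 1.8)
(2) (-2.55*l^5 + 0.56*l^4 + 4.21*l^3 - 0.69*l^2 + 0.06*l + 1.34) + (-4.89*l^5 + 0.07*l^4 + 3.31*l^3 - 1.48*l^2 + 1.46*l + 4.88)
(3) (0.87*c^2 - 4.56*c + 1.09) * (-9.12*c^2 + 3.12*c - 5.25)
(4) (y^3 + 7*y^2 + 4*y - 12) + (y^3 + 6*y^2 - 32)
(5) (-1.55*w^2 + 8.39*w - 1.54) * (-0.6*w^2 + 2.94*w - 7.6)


(1) = 16.2*z^4 - 43.7055*z^3 + 13.1288*z^2 + 15.6988*z + 1.368
(2) = -7.44*l^5 + 0.63*l^4 + 7.52*l^3 - 2.17*l^2 + 1.52*l + 6.22
(3) = -7.9344*c^4 + 44.3016*c^3 - 28.7355*c^2 + 27.3408*c - 5.7225
(4) = 2*y^3 + 13*y^2 + 4*y - 44
(5) = 0.93*w^4 - 9.591*w^3 + 37.3706*w^2 - 68.2916*w + 11.704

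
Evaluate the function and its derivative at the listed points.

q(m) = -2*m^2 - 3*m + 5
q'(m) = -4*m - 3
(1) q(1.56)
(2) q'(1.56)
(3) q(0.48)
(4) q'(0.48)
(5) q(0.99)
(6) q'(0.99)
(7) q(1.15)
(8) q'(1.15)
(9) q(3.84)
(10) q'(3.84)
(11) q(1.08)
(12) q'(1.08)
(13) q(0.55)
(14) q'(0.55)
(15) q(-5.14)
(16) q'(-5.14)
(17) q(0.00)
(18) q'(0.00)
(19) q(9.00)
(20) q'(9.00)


(1) = -4.55
(2) = -9.24
(3) = 3.10
(4) = -4.92
(5) = 0.07
(6) = -6.96
(7) = -1.09
(8) = -7.60
(9) = -36.01
(10) = -18.36
(11) = -0.57
(12) = -7.32
(13) = 2.74
(14) = -5.20
(15) = -32.42
(16) = 17.56
(17) = 5.00
(18) = -3.00
(19) = -184.00
(20) = -39.00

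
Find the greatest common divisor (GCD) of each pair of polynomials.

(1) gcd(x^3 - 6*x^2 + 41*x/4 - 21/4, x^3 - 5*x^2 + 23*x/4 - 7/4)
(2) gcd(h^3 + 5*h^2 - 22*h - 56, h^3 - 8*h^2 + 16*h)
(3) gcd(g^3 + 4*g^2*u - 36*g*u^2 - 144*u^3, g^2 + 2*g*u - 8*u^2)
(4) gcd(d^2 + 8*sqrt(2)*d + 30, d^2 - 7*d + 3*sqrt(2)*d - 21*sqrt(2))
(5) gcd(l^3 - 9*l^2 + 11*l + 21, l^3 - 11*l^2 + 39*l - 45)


(1) = gcd((x - 7/2)*(x - 3/2)*(x - 1), (x - 7/2)*(x - 1)*(x - 1/2)) = x^2 - 9*x/2 + 7/2
(2) = gcd((h - 4)*(h + 2)*(h + 7), h*(h - 4)^2) = h - 4
(3) = gcd((g - 6*u)*(g + 4*u)*(g + 6*u), (g - 2*u)*(g + 4*u)) = g + 4*u
(4) = d + 3*sqrt(2)
(5) = gcd((l - 7)*(l - 3)*(l + 1), (l - 5)*(l - 3)^2) = l - 3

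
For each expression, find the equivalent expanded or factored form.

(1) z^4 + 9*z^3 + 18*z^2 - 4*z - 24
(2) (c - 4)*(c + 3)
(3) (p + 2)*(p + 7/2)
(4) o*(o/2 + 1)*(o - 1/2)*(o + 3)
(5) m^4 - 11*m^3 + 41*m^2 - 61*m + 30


(1) = (z - 1)*(z + 2)^2*(z + 6)
(2) = c^2 - c - 12
(3) = p^2 + 11*p/2 + 7
(4) = o^4/2 + 9*o^3/4 + 7*o^2/4 - 3*o/2
(5) = (m - 5)*(m - 3)*(m - 2)*(m - 1)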